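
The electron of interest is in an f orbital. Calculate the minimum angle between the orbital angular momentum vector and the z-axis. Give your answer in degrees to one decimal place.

θ_min ≈ 30.0°

An f state has l = 3.
|L| = √(l(l+1)) ℏ = 2√3 ℏ.
The smallest angle corresponds to the largest L_z, i.e. m_l = l = 3, giving L_z = 3ℏ.
cos θ_min = 3/√12, so θ_min ≈ 30.0°.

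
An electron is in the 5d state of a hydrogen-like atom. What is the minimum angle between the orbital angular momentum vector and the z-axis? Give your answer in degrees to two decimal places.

θ_min ≈ 35.26°

The 5d subshell has l = 2.
|L|² = l(l+1)ℏ² = 6ℏ², so |L| = √6 ℏ.
The smallest angle corresponds to the largest L_z, i.e. m_l = l = 2, giving L_z = 2ℏ.
cos θ_min = 2/√6, so θ_min ≈ 35.26°.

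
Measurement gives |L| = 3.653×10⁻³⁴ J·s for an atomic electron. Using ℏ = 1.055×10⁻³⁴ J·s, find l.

l = 3

Dividing by ℏ: |L|/ℏ ≈ 3.463.
Set l(l+1) = 11.99; the integer solution is l = 3.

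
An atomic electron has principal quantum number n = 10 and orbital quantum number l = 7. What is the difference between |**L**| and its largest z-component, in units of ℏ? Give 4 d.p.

|L| − L_z,max ≈ 0.4833ℏ

|L| = 2√14 ℏ ≈ 7.4833ℏ, while L_z,max = lℏ = 7ℏ.
The difference is (2√14 − 7)ℏ ≈ 0.4833ℏ.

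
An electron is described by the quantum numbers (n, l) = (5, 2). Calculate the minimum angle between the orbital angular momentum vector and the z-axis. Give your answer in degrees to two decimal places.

θ_min ≈ 35.26°

|L| = √(l(l+1)) ℏ = √6 ℏ.
The smallest angle corresponds to the largest L_z, i.e. m_l = l = 2, giving L_z = 2ℏ.
cos θ_min = 2/√6, so θ_min ≈ 35.26°.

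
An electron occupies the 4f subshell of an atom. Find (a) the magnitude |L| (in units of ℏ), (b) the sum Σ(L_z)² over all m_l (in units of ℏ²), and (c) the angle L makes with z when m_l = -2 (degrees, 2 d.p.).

|L| = 2√3 ℏ ≈ 3.464ℏ; Σ(L_z)² = 28 ℏ²; θ(m_l=-2) ≈ 125.26°

4f means n = 4, l = 3.
|L| = ℏ√(3·4) = 2√3 ℏ ≈ 3.464ℏ.
Σ m_l² = 28, so Σ(L_z)² = 28 ℏ².
For m_l = -2: cos θ = -2/√12, θ ≈ 125.26°.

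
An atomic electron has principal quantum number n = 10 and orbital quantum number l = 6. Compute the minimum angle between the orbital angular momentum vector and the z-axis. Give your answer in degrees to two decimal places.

|L|² = l(l+1)ℏ² = 42ℏ², so |L| = √42 ℏ.
The smallest angle corresponds to the largest L_z, i.e. m_l = l = 6, giving L_z = 6ℏ.
cos θ_min = 6/√42, so θ_min ≈ 22.21°.

θ_min ≈ 22.21°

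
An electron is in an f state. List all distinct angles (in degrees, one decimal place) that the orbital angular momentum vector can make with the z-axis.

θ ∈ {30.0°, 54.7°, 73.2°, 90.0°, 106.8°, 125.3°, 150.0°}

For an f orbital, l = 3.
|L| = ℏ√(l(l+1)) = 2√3 ℏ.
cos θ = m_l/√12 for each m_l ∈ {-3, -2, -1, 0, 1, 2, 3}.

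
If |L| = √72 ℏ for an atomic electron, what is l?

l = 8

Since |L|² = l(l+1)ℏ², l(l+1) = 72.
The positive root is l = 8.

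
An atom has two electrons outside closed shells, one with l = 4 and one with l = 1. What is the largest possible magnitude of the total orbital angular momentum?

L runs from |4 − 1| = 3 to 4 + 1 = 5.
L ∈ {3, 4, 5}.
The largest magnitude corresponds to L = 5: |L_tot| = ℏ√(5·6) = √30 ℏ.

|L_tot|_max = √30 ℏ ≈ 5.477ℏ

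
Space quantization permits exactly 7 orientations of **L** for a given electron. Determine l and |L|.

l = 3, |L| = 2√3 ℏ ≈ 3.464ℏ

7 = 2l + 1, so l = (7−1)/2 = 3.
|L| = ℏ√(l(l+1)) = ℏ√(3·4) = 2√3 ℏ.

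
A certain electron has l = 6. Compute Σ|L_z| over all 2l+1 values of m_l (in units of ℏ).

Σ|L_z| = 42 ℏ

The allowed m_l values are -6, -5, -4, -3, -2, -1, 0, 1, 2, 3, 4, 5, 6.
Σ|m_l| = 2·6(6+1)/2 = 42.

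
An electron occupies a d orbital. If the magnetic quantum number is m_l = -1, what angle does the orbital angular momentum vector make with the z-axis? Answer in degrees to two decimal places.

The letter d corresponds to l = 2.
|L| = √(l(l+1)) ℏ = √6 ℏ.
L_z = m_l ℏ = −1ℏ.
cos θ = L_z/|L| = -1/√6, so θ ≈ 114.09°.

θ ≈ 114.09°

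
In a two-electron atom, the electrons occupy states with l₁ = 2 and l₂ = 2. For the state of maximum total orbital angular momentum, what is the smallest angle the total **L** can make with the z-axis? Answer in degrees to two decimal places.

θ_min ≈ 26.57°

Angular momentum addition gives L = |l₁ − l₂|, …, l₁ + l₂.
So L can be 0, 1, 2, 3, 4.
The maximum is L = 4, with |L_tot| = ℏ√(4·5) = 2√5 ℏ.
The minimum angle with z is arccos(4/√20) ≈ 26.57°.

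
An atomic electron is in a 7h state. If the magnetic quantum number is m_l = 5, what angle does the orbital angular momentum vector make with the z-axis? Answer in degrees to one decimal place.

θ ≈ 24.1°

7h means n = 7, l = 5.
|L|² = l(l+1)ℏ² = 30ℏ², so |L| = √30 ℏ.
L_z = m_l ℏ = 5ℏ.
cos θ = L_z/|L| = 5/√30, so θ ≈ 24.1°.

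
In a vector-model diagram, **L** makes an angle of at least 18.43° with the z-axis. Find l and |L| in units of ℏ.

l = 9, |L| = 3√10 ℏ ≈ 9.487ℏ

cos²θ_min = l/(l+1) = 0.9001.
Solving: l = 9.
Then |L| = ℏ√(9·10) = 3√10 ℏ.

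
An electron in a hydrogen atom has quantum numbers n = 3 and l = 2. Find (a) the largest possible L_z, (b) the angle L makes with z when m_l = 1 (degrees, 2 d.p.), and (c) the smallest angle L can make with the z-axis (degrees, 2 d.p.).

L_z,max = 2ℏ; θ(m_l=1) ≈ 65.91°; θ_min ≈ 35.26°

L_z,max = lℏ = 2ℏ.
For m_l = 1: cos θ = 1/√6, θ ≈ 65.91°.
cos θ_min = 2/√6, so θ_min ≈ 35.26°.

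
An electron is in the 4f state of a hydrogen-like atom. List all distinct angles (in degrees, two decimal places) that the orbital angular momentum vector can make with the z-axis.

θ ∈ {30.00°, 54.74°, 73.22°, 90.00°, 106.78°, 125.26°, 150.00°}

4f means n = 4, l = 3.
|L|² = l(l+1)ℏ² = 12ℏ², so |L| = 2√3 ℏ.
cos θ = m_l/√12 for each m_l ∈ {-3, -2, -1, 0, 1, 2, 3}.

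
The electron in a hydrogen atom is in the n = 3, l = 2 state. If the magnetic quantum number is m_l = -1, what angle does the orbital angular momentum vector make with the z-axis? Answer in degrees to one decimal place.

|L|² = l(l+1)ℏ² = 6ℏ², so |L| = √6 ℏ.
L_z = m_l ℏ = −1ℏ.
cos θ = L_z/|L| = -1/√6, so θ ≈ 114.1°.

θ ≈ 114.1°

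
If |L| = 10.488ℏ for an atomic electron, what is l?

Since |L|² = l(l+1)ℏ², l(l+1) = 110.
l² + l − 110 = 0 ⇒ l = 10.

l = 10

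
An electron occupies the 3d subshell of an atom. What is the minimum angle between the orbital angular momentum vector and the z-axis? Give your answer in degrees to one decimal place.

For 3d, l = 2.
|L|² = l(l+1)ℏ² = 6ℏ², so |L| = √6 ℏ.
The smallest angle corresponds to the largest L_z, i.e. m_l = l = 2, giving L_z = 2ℏ.
cos θ_min = 2/√6, so θ_min ≈ 35.3°.

θ_min ≈ 35.3°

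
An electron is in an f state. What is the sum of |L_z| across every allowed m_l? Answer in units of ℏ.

For an f orbital, l = 3.
m_l ∈ {-3, -2, -1, 0, 1, 2, 3}.
Σ|m_l| = 2(1+2+…+3) = 12.

Σ|L_z| = 12 ℏ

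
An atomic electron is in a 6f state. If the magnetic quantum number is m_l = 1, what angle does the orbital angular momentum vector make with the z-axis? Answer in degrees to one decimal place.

θ ≈ 73.2°

The 6f subshell has l = 3.
|L| = √(l(l+1)) ℏ = 2√3 ℏ.
L_z = m_l ℏ = 1ℏ.
cos θ = L_z/|L| = 1/√12, so θ ≈ 73.2°.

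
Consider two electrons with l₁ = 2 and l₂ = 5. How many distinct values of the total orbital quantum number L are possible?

By the triangle rule, |l₁ − l₂| ≤ L ≤ l₁ + l₂.
L ∈ {3, 4, 5, 6, 7}.
That is 5 values.

5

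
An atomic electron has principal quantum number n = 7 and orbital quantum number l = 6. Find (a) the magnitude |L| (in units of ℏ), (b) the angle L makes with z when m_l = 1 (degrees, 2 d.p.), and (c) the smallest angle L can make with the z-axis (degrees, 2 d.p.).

|L| = ℏ√(6·7) = √42 ℏ ≈ 6.481ℏ.
For m_l = 1: cos θ = 1/√42, θ ≈ 81.12°.
cos θ_min = 6/√42, so θ_min ≈ 22.21°.

|L| = √42 ℏ ≈ 6.481ℏ; θ(m_l=1) ≈ 81.12°; θ_min ≈ 22.21°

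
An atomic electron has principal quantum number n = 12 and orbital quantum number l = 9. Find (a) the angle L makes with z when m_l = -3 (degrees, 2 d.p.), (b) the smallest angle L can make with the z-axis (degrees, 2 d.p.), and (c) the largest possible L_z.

θ(m_l=-3) ≈ 108.43°; θ_min ≈ 18.43°; L_z,max = 9ℏ

For m_l = -3: cos θ = -3/√90, θ ≈ 108.43°.
cos θ_min = 9/√90, so θ_min ≈ 18.43°.
L_z,max = lℏ = 9ℏ.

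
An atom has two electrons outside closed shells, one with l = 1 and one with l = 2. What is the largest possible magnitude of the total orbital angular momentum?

L runs from |1 − 2| = 1 to 1 + 2 = 3.
Allowed values: L = 1, 2, 3.
The largest magnitude corresponds to L = 3: |L_tot| = ℏ√(3·4) = 2√3 ℏ.

|L_tot|_max = 2√3 ℏ ≈ 3.464ℏ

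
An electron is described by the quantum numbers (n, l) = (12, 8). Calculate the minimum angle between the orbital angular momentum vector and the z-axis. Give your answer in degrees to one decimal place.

θ_min ≈ 19.5°

|L| = ℏ√(l(l+1)) = 6√2 ℏ.
The smallest angle corresponds to the largest L_z, i.e. m_l = l = 8, giving L_z = 8ℏ.
cos θ_min = 8/√72, so θ_min ≈ 19.5°.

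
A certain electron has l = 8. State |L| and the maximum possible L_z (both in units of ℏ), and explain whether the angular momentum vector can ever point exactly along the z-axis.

|L| = 6√2 ℏ ≈ 8.4853ℏ, while L_z,max = lℏ = 8ℏ.
Since |L| > L_z,max, the vector can never point exactly along z; the closest it comes is θ_min = arccos(8/√72) ≈ 19.5°.

No: L_z,max = 8ℏ < |L| = 6√2 ℏ ≈ 8.485ℏ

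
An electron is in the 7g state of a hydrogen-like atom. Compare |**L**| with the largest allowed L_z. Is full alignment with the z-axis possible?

7g means n = 7, l = 4.
|L| = 2√5 ℏ ≈ 4.4721ℏ, while L_z,max = lℏ = 4ℏ.
Since |L| > L_z,max, the vector can never point exactly along z; the closest it comes is θ_min = arccos(4/√20) ≈ 26.6°.

No: L_z,max = 4ℏ < |L| = 2√5 ℏ ≈ 4.472ℏ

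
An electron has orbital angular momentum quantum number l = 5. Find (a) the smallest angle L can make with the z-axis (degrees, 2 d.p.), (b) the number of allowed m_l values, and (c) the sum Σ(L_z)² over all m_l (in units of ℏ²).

θ_min ≈ 24.09°; 11 values; Σ(L_z)² = 110 ℏ²

cos θ_min = 5/√30, so θ_min ≈ 24.09°.
There are 2l+1 = 11 values of m_l.
Σ m_l² = 110, so Σ(L_z)² = 110 ℏ².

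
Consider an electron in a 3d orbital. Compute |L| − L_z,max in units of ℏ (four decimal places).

The 3d subshell has l = 2.
|L| = √6 ℏ ≈ 2.4495ℏ, while L_z,max = lℏ = 2ℏ.
The difference is (√6 − 2)ℏ ≈ 0.4495ℏ.

|L| − L_z,max ≈ 0.4495ℏ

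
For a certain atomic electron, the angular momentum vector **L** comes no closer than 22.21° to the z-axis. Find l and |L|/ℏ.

At minimum angle, m_l = l, so cos θ = l/√(l(l+1)); cos²θ = l/(l+1) = 0.8571.
Solving: l = 6.
Then |L| = ℏ√(6·7) = √42 ℏ.

l = 6, |L| = √42 ℏ ≈ 6.481ℏ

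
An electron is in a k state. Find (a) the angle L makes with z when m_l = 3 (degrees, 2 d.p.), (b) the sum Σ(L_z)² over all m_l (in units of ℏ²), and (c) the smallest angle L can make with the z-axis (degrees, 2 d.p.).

θ(m_l=3) ≈ 66.37°; Σ(L_z)² = 280 ℏ²; θ_min ≈ 20.70°

The letter k corresponds to l = 7.
For m_l = 3: cos θ = 3/√56, θ ≈ 66.37°.
Σ m_l² = 280, so Σ(L_z)² = 280 ℏ².
cos θ_min = 7/√56, so θ_min ≈ 20.70°.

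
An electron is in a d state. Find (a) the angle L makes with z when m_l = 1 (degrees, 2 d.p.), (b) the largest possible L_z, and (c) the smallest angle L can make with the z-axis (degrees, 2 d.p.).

θ(m_l=1) ≈ 65.91°; L_z,max = 2ℏ; θ_min ≈ 35.26°

A d state has l = 2.
For m_l = 1: cos θ = 1/√6, θ ≈ 65.91°.
L_z,max = lℏ = 2ℏ.
cos θ_min = 2/√6, so θ_min ≈ 35.26°.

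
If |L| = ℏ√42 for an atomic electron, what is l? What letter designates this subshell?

l = 6 (i orbital)

Since |L|² = l(l+1)ℏ², l(l+1) = 42.
The positive root is l = 6.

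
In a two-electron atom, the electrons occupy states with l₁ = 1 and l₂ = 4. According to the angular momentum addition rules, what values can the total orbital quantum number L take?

Angular momentum addition gives L = |l₁ − l₂|, …, l₁ + l₂.
Allowed values: L = 3, 4, 5.

L = 3, 4, 5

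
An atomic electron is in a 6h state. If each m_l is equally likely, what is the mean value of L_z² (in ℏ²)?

⟨L_z²⟩ = 10 ℏ²

6h means n = 6, l = 5.
m_l runs from −5 to 5, i.e. {-5, -4, -3, -2, -1, 0, 1, 2, 3, 4, 5}.
Average of L_z² over 11 states: 110/11 ℏ² = 10 ℏ².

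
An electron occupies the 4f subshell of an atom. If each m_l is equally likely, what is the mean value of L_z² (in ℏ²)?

⟨L_z²⟩ = 4 ℏ²

The 4f subshell has l = 3.
The allowed m_l values are -3, -2, -1, 0, 1, 2, 3.
Average of L_z² over 7 states: 28/7 ℏ² = 4 ℏ².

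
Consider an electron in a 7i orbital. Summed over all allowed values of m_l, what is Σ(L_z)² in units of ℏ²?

Σ(L_z)² = 182 ℏ²

The 7i subshell has l = 6.
The allowed m_l values are -6, -5, -4, -3, -2, -1, 0, 1, 2, 3, 4, 5, 6.
Summing m² from −6 to 6: Σ m_l² = 182.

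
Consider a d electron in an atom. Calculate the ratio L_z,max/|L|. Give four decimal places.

L_z,max/|L| = 0.8165

The letter d corresponds to l = 2.
|L| = √6 ℏ ≈ 2.4495ℏ, while L_z,max = lℏ = 2ℏ.
L_z,max/|L| = 2/√6 = 0.8165.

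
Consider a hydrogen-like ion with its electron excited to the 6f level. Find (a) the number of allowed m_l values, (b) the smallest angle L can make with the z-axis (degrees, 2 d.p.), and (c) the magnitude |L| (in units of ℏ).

7 values; θ_min ≈ 30.00°; |L| = 2√3 ℏ ≈ 3.464ℏ

The 6f level has l = 3.
There are 2l+1 = 7 values of m_l.
cos θ_min = 3/√12, so θ_min ≈ 30.00°.
|L| = ℏ√(3·4) = 2√3 ℏ ≈ 3.464ℏ.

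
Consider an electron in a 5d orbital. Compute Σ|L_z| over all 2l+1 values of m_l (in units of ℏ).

Σ|L_z| = 6 ℏ

The 5d subshell has l = 2.
m_l ∈ {-2, -1, 0, 1, 2}.
Σ|m_l| = 2(1+2+…+2) = 6.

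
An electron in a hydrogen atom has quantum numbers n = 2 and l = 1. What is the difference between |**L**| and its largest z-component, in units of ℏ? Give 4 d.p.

|L| − L_z,max ≈ 0.4142ℏ

|L| = √2 ℏ ≈ 1.4142ℏ, while L_z,max = lℏ = 1ℏ.
The difference is (√2 − 1)ℏ ≈ 0.4142ℏ.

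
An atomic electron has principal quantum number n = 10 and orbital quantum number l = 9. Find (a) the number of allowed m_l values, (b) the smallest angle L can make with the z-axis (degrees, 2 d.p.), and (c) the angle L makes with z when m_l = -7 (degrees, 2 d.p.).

There are 2l+1 = 19 values of m_l.
cos θ_min = 9/√90, so θ_min ≈ 18.43°.
For m_l = -7: cos θ = -7/√90, θ ≈ 137.55°.

19 values; θ_min ≈ 18.43°; θ(m_l=-7) ≈ 137.55°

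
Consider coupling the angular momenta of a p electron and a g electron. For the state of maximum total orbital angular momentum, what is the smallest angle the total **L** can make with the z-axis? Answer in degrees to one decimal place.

Angular momentum addition gives L = |l₁ − l₂|, …, l₁ + l₂.
Allowed values: L = 3, 4, 5.
The maximum is L = 5, with |L_tot| = ℏ√(5·6) = √30 ℏ.
The minimum angle with z is arccos(5/√30) ≈ 24.1°.

θ_min ≈ 24.1°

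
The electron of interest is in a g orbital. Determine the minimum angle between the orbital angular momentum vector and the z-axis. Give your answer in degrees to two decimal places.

θ_min ≈ 26.57°

For a g orbital, l = 4.
|L|² = l(l+1)ℏ² = 20ℏ², so |L| = 2√5 ℏ.
The smallest angle corresponds to the largest L_z, i.e. m_l = l = 4, giving L_z = 4ℏ.
cos θ_min = 4/√20, so θ_min ≈ 26.57°.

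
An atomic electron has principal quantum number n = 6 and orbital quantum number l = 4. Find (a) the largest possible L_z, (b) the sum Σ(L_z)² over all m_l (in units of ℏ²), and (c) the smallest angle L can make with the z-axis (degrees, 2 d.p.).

L_z,max = lℏ = 4ℏ.
Σ m_l² = 60, so Σ(L_z)² = 60 ℏ².
cos θ_min = 4/√20, so θ_min ≈ 26.57°.

L_z,max = 4ℏ; Σ(L_z)² = 60 ℏ²; θ_min ≈ 26.57°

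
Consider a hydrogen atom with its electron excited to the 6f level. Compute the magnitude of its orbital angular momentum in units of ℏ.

The 6f level has l = 3.
|L| = ℏ√(l(l+1)) = ℏ√(3·4) = 2√3 ℏ

|L| = 2√3 ℏ ≈ 3.464ℏ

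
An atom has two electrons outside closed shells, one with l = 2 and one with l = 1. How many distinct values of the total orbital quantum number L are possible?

3

By the triangle rule, |l₁ − l₂| ≤ L ≤ l₁ + l₂.
Allowed values: L = 1, 2, 3.
That is 3 values.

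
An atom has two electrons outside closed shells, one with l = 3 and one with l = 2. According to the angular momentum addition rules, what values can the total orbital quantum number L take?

L runs from |3 − 2| = 1 to 3 + 2 = 5.
Allowed values: L = 1, 2, 3, 4, 5.

L = 1, 2, 3, 4, 5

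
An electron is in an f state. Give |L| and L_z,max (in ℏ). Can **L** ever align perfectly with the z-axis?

No: L_z,max = 3ℏ < |L| = 2√3 ℏ ≈ 3.464ℏ

F corresponds to l = 3.
|L| = 2√3 ℏ ≈ 3.4641ℏ, while L_z,max = lℏ = 3ℏ.
Since |L| > L_z,max, the vector can never point exactly along z; the closest it comes is θ_min = arccos(3/√12) ≈ 30.0°.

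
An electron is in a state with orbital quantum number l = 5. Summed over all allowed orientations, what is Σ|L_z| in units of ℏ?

The allowed m_l values are -5, -4, -3, -2, -1, 0, 1, 2, 3, 4, 5.
Σ|m_l| = 2(1+2+…+5) = 30.

Σ|L_z| = 30 ℏ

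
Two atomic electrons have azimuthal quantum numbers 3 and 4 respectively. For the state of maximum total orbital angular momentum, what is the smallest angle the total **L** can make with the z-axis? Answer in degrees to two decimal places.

The total orbital quantum number L ranges from |l₁ − l₂| to l₁ + l₂ in integer steps.
L ∈ {1, 2, 3, 4, 5, 6, 7}.
The maximum is L = 7, with |L_tot| = ℏ√(7·8) = 2√14 ℏ.
The minimum angle with z is arccos(7/√56) ≈ 20.70°.

θ_min ≈ 20.70°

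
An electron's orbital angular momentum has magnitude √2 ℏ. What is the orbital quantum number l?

|L| = ℏ√(l(l+1)), so l(l+1) = 2.
The positive root is l = 1.

l = 1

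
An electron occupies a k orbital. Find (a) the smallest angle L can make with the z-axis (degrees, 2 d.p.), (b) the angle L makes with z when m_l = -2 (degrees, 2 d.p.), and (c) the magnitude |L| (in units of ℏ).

The letter k corresponds to l = 7.
cos θ_min = 7/√56, so θ_min ≈ 20.70°.
For m_l = -2: cos θ = -2/√56, θ ≈ 105.50°.
|L| = ℏ√(7·8) = 2√14 ℏ ≈ 7.483ℏ.

θ_min ≈ 20.70°; θ(m_l=-2) ≈ 105.50°; |L| = 2√14 ℏ ≈ 7.483ℏ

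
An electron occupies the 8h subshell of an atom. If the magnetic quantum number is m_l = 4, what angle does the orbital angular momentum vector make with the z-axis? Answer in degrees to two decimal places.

θ ≈ 43.09°

For 8h, l = 5.
|L| = √(l(l+1)) ℏ = √30 ℏ.
L_z = m_l ℏ = 4ℏ.
cos θ = L_z/|L| = 4/√30, so θ ≈ 43.09°.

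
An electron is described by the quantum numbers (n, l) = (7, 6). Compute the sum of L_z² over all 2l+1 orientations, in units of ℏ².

m_l runs from −6 to 6, i.e. {-6, -5, -4, -3, -2, -1, 0, 1, 2, 3, 4, 5, 6}.
Summing m² from −6 to 6: Σ m_l² = 182.

Σ(L_z)² = 182 ℏ²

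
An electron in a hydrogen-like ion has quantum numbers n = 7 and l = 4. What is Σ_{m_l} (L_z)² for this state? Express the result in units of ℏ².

Σ(L_z)² = 60 ℏ²

m_l ∈ {-4, -3, -2, -1, 0, 1, 2, 3, 4}.
Σ m_l² = l(l+1)(2l+1)/3 = 4·5·9/3 = 60.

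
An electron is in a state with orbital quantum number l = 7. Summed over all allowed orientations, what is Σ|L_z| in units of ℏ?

Σ|L_z| = 56 ℏ

m_l runs from −7 to 7, i.e. {-7, -6, -5, -4, -3, -2, -1, 0, 1, 2, 3, 4, 5, 6, 7}.
Σ|m_l| = 2(1+2+…+7) = 56.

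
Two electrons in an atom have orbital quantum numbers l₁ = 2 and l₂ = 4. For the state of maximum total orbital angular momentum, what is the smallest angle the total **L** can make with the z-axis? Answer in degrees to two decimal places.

θ_min ≈ 22.21°

By the triangle rule, |l₁ − l₂| ≤ L ≤ l₁ + l₂.
L ∈ {2, 3, 4, 5, 6}.
The maximum is L = 6, with |L_tot| = ℏ√(6·7) = √42 ℏ.
The minimum angle with z is arccos(6/√42) ≈ 22.21°.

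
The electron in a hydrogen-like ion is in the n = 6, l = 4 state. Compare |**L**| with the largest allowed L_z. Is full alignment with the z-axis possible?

No: L_z,max = 4ℏ < |L| = 2√5 ℏ ≈ 4.472ℏ

|L| = 2√5 ℏ ≈ 4.4721ℏ, while L_z,max = lℏ = 4ℏ.
Since |L| > L_z,max, the vector can never point exactly along z; the closest it comes is θ_min = arccos(4/√20) ≈ 26.6°.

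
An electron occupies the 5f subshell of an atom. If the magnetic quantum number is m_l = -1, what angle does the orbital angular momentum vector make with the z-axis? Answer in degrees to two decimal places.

For 5f, l = 3.
|L|² = l(l+1)ℏ² = 12ℏ², so |L| = 2√3 ℏ.
L_z = m_l ℏ = −1ℏ.
cos θ = L_z/|L| = -1/√12, so θ ≈ 106.78°.

θ ≈ 106.78°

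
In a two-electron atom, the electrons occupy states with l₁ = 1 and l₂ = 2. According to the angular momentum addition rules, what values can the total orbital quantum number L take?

L = 1, 2, 3

The total orbital quantum number L ranges from |l₁ − l₂| to l₁ + l₂ in integer steps.
Allowed values: L = 1, 2, 3.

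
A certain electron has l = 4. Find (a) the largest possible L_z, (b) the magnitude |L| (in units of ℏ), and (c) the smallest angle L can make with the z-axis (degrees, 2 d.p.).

L_z,max = lℏ = 4ℏ.
|L| = ℏ√(4·5) = 2√5 ℏ ≈ 4.472ℏ.
cos θ_min = 4/√20, so θ_min ≈ 26.57°.

L_z,max = 4ℏ; |L| = 2√5 ℏ ≈ 4.472ℏ; θ_min ≈ 26.57°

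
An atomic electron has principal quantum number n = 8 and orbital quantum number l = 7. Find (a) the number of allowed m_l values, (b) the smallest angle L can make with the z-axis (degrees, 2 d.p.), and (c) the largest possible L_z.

15 values; θ_min ≈ 20.70°; L_z,max = 7ℏ

There are 2l+1 = 15 values of m_l.
cos θ_min = 7/√56, so θ_min ≈ 20.70°.
L_z,max = lℏ = 7ℏ.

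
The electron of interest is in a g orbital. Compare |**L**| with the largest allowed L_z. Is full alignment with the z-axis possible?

The letter g corresponds to l = 4.
|L| = 2√5 ℏ ≈ 4.4721ℏ, while L_z,max = lℏ = 4ℏ.
Since |L| > L_z,max, the vector can never point exactly along z; the closest it comes is θ_min = arccos(4/√20) ≈ 26.6°.

No: L_z,max = 4ℏ < |L| = 2√5 ℏ ≈ 4.472ℏ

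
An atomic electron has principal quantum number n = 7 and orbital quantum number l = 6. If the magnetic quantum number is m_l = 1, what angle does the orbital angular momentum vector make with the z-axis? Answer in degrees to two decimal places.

|L| = √(l(l+1)) ℏ = √42 ℏ.
L_z = m_l ℏ = 1ℏ.
cos θ = L_z/|L| = 1/√42, so θ ≈ 81.12°.

θ ≈ 81.12°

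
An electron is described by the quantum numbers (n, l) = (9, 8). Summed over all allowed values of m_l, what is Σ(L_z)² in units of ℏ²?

m_l ∈ {-8, -7, -6, -5, -4, -3, -2, -1, 0, 1, 2, 3, 4, 5, 6, 7, 8}.
Σ m_l² = l(l+1)(2l+1)/3 = 8·9·17/3 = 408.

Σ(L_z)² = 408 ℏ²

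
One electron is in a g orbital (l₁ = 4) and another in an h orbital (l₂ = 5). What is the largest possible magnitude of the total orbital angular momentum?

L runs from |4 − 5| = 1 to 4 + 5 = 9.
L ∈ {1, 2, 3, 4, 5, 6, 7, 8, 9}.
The largest magnitude corresponds to L = 9: |L_tot| = ℏ√(9·10) = 3√10 ℏ.

|L_tot|_max = 3√10 ℏ ≈ 9.487ℏ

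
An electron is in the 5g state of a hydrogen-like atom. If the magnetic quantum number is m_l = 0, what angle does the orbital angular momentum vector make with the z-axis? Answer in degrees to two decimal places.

The 5g subshell has l = 4.
|L| = ℏ√(l(l+1)) = 2√5 ℏ.
L_z = m_l ℏ = 0ℏ.
cos θ = L_z/|L| = 0/√20, so θ ≈ 90.00°.

θ ≈ 90.00°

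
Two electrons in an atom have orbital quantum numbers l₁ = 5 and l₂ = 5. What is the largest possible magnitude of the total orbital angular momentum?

|L_tot|_max = √110 ℏ ≈ 10.488ℏ

L runs from |5 − 5| = 0 to 5 + 5 = 10.
Allowed values: L = 0, 1, 2, 3, 4, 5, 6, 7, 8, 9, 10.
The largest magnitude corresponds to L = 10: |L_tot| = ℏ√(10·11) = √110 ℏ.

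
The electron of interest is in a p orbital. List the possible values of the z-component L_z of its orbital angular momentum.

L_z ∈ {−ℏ, 0, ℏ}

For a p orbital, l = 1.
L_z = m_l ℏ with m_l ranging from −l to +l in integer steps.
For l = 1: m_l ∈ {-1, 0, 1}.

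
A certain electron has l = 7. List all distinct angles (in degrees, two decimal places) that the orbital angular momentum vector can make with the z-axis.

|L| = √(l(l+1)) ℏ = 2√14 ℏ.
cos θ = m_l/√56 for each m_l ∈ {-7, -6, -5, -4, -3, -2, -1, 0, 1, 2, 3, 4, 5, 6, 7}.

θ ∈ {20.70°, 36.70°, 48.08°, 57.69°, 66.37°, 74.50°, 82.32°, 90.00°, 97.68°, 105.50°, 113.63°, 122.31°, 131.92°, 143.30°, 159.30°}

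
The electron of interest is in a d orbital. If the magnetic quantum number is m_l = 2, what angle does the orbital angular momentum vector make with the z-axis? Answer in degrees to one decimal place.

θ ≈ 35.3°

A d state has l = 2.
|L|² = l(l+1)ℏ² = 6ℏ², so |L| = √6 ℏ.
L_z = m_l ℏ = 2ℏ.
cos θ = L_z/|L| = 2/√6, so θ ≈ 35.3°.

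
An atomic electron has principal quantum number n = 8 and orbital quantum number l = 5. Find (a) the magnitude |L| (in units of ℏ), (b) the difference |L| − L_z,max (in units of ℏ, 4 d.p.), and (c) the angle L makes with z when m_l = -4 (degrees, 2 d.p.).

|L| = √30 ℏ ≈ 5.477ℏ; |L|−L_z,max ≈ 0.4772ℏ; θ(m_l=-4) ≈ 136.91°

|L| = ℏ√(5·6) = √30 ℏ ≈ 5.477ℏ.
|L| − L_z,max = (√30 − 5)ℏ ≈ 0.4772ℏ.
For m_l = -4: cos θ = -4/√30, θ ≈ 136.91°.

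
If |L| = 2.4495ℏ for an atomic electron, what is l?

l = 2

Since |L|² = l(l+1)ℏ², l(l+1) = 6.
l² + l − 6 = 0 ⇒ l = 2.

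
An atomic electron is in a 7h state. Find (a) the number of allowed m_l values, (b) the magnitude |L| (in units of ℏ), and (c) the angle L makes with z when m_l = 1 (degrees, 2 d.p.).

For 7h, l = 5.
There are 2l+1 = 11 values of m_l.
|L| = ℏ√(5·6) = √30 ℏ ≈ 5.477ℏ.
For m_l = 1: cos θ = 1/√30, θ ≈ 79.48°.

11 values; |L| = √30 ℏ ≈ 5.477ℏ; θ(m_l=1) ≈ 79.48°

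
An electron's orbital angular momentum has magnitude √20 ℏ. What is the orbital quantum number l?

Since |L|² = l(l+1)ℏ², l(l+1) = 20.
Solving: l = 4.

l = 4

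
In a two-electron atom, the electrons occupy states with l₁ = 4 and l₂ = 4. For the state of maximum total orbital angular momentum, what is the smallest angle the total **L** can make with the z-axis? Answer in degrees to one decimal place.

θ_min ≈ 19.5°

Angular momentum addition gives L = |l₁ − l₂|, …, l₁ + l₂.
So L can be 0, 1, 2, 3, 4, 5, 6, 7, 8.
The maximum is L = 8, with |L_tot| = ℏ√(8·9) = 6√2 ℏ.
The minimum angle with z is arccos(8/√72) ≈ 19.5°.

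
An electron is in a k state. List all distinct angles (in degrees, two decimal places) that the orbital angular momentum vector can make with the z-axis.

A k state has l = 7.
|L|² = l(l+1)ℏ² = 56ℏ², so |L| = 2√14 ℏ.
cos θ = m_l/√56 for each m_l ∈ {-7, -6, -5, -4, -3, -2, -1, 0, 1, 2, 3, 4, 5, 6, 7}.

θ ∈ {20.70°, 36.70°, 48.08°, 57.69°, 66.37°, 74.50°, 82.32°, 90.00°, 97.68°, 105.50°, 113.63°, 122.31°, 131.92°, 143.30°, 159.30°}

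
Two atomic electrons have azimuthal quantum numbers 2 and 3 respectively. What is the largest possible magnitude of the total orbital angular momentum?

By the triangle rule, |l₁ − l₂| ≤ L ≤ l₁ + l₂.
So L can be 1, 2, 3, 4, 5.
The largest magnitude corresponds to L = 5: |L_tot| = ℏ√(5·6) = √30 ℏ.

|L_tot|_max = √30 ℏ ≈ 5.477ℏ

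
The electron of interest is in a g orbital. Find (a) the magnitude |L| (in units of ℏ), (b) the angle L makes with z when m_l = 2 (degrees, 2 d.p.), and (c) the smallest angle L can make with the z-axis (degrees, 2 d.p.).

|L| = 2√5 ℏ ≈ 4.472ℏ; θ(m_l=2) ≈ 63.43°; θ_min ≈ 26.57°

G corresponds to l = 4.
|L| = ℏ√(4·5) = 2√5 ℏ ≈ 4.472ℏ.
For m_l = 2: cos θ = 2/√20, θ ≈ 63.43°.
cos θ_min = 4/√20, so θ_min ≈ 26.57°.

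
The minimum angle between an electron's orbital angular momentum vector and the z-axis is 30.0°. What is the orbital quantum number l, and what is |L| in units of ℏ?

cos θ_min = l/√(l(l+1)) = √(l/(l+1)), so l/(l+1) = cos²(30.0°) = 0.7500.
Solving: l = 3.
Then |L| = ℏ√(3·4) = 2√3 ℏ.

l = 3, |L| = 2√3 ℏ ≈ 3.464ℏ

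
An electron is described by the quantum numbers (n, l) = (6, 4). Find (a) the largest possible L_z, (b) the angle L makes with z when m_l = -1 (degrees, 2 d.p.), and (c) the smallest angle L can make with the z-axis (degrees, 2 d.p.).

L_z,max = lℏ = 4ℏ.
For m_l = -1: cos θ = -1/√20, θ ≈ 102.92°.
cos θ_min = 4/√20, so θ_min ≈ 26.57°.

L_z,max = 4ℏ; θ(m_l=-1) ≈ 102.92°; θ_min ≈ 26.57°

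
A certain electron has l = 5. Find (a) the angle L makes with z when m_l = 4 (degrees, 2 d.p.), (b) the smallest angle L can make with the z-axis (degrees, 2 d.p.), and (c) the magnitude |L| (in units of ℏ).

θ(m_l=4) ≈ 43.09°; θ_min ≈ 24.09°; |L| = √30 ℏ ≈ 5.477ℏ

For m_l = 4: cos θ = 4/√30, θ ≈ 43.09°.
cos θ_min = 5/√30, so θ_min ≈ 24.09°.
|L| = ℏ√(5·6) = √30 ℏ ≈ 5.477ℏ.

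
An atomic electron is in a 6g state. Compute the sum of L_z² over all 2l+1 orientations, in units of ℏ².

Σ(L_z)² = 60 ℏ²

For 6g, l = 4.
m_l runs from −4 to 4, i.e. {-4, -3, -2, -1, 0, 1, 2, 3, 4}.
Σ m_l² = l(l+1)(2l+1)/3 = 4·5·9/3 = 60.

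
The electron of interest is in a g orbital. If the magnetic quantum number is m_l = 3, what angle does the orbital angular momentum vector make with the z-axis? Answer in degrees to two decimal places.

θ ≈ 47.87°

A g state has l = 4.
|L|² = l(l+1)ℏ² = 20ℏ², so |L| = 2√5 ℏ.
L_z = m_l ℏ = 3ℏ.
cos θ = L_z/|L| = 3/√20, so θ ≈ 47.87°.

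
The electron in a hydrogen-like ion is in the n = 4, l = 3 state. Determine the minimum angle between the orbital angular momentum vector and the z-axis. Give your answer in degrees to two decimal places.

|L| = ℏ√(l(l+1)) = 2√3 ℏ.
The smallest angle corresponds to the largest L_z, i.e. m_l = l = 3, giving L_z = 3ℏ.
cos θ_min = 3/√12, so θ_min ≈ 30.00°.

θ_min ≈ 30.00°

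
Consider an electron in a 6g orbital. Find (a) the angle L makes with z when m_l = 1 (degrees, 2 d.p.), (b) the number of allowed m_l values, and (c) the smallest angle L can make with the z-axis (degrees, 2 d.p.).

6g means n = 6, l = 4.
For m_l = 1: cos θ = 1/√20, θ ≈ 77.08°.
There are 2l+1 = 9 values of m_l.
cos θ_min = 4/√20, so θ_min ≈ 26.57°.

θ(m_l=1) ≈ 77.08°; 9 values; θ_min ≈ 26.57°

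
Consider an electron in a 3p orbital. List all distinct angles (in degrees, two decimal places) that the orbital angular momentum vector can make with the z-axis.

For 3p, l = 1.
|L| = √(l(l+1)) ℏ = √2 ℏ.
cos θ = m_l/√2 for each m_l ∈ {-1, 0, 1}.

θ ∈ {45.00°, 90.00°, 135.00°}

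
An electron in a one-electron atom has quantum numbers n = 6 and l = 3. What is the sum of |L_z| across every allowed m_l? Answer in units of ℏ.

Σ|L_z| = 12 ℏ

The allowed m_l values are -3, -2, -1, 0, 1, 2, 3.
Σ|m_l| = 2·3(3+1)/2 = 12.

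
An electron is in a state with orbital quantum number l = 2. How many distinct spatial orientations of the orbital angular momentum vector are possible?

The number of m_l values is 2l + 1 = 2·2 + 1 = 5.

5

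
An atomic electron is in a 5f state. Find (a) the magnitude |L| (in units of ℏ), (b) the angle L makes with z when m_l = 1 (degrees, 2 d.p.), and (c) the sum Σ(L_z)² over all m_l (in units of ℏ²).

|L| = 2√3 ℏ ≈ 3.464ℏ; θ(m_l=1) ≈ 73.22°; Σ(L_z)² = 28 ℏ²

5f means n = 5, l = 3.
|L| = ℏ√(3·4) = 2√3 ℏ ≈ 3.464ℏ.
For m_l = 1: cos θ = 1/√12, θ ≈ 73.22°.
Σ m_l² = 28, so Σ(L_z)² = 28 ℏ².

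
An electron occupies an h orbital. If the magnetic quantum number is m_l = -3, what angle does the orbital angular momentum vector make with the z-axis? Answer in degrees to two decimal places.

For an h orbital, l = 5.
|L|² = l(l+1)ℏ² = 30ℏ², so |L| = √30 ℏ.
L_z = m_l ℏ = −3ℏ.
cos θ = L_z/|L| = -3/√30, so θ ≈ 123.21°.

θ ≈ 123.21°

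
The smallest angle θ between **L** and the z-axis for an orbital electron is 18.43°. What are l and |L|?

l = 9, |L| = 3√10 ℏ ≈ 9.487ℏ

cos θ_min = l/√(l(l+1)) = √(l/(l+1)), so l/(l+1) = cos²(18.43°) = 0.9001.
l = cos²θ/sin²θ ≈ 9.
Then |L| = ℏ√(9·10) = 3√10 ℏ.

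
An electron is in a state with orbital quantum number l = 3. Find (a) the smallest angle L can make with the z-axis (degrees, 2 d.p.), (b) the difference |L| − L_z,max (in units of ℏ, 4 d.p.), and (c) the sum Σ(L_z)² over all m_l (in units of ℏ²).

θ_min ≈ 30.00°; |L|−L_z,max ≈ 0.4641ℏ; Σ(L_z)² = 28 ℏ²

cos θ_min = 3/√12, so θ_min ≈ 30.00°.
|L| − L_z,max = (2√3 − 3)ℏ ≈ 0.4641ℏ.
Σ m_l² = 28, so Σ(L_z)² = 28 ℏ².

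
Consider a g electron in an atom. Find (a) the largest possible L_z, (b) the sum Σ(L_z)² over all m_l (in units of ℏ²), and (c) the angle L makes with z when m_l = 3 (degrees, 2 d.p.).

L_z,max = 4ℏ; Σ(L_z)² = 60 ℏ²; θ(m_l=3) ≈ 47.87°

For a g orbital, l = 4.
L_z,max = lℏ = 4ℏ.
Σ m_l² = 60, so Σ(L_z)² = 60 ℏ².
For m_l = 3: cos θ = 3/√20, θ ≈ 47.87°.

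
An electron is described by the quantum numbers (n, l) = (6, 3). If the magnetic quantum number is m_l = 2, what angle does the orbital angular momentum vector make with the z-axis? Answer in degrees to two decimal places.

|L| = ℏ√(l(l+1)) = 2√3 ℏ.
L_z = m_l ℏ = 2ℏ.
cos θ = L_z/|L| = 2/√12, so θ ≈ 54.74°.

θ ≈ 54.74°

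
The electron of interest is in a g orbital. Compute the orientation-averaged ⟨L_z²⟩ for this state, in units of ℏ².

A g state has l = 4.
m_l ∈ {-4, -3, -2, -1, 0, 1, 2, 3, 4}.
Average of L_z² over 9 states: 60/9 ℏ² = 6.667 ℏ².

⟨L_z²⟩ = 6.667 ℏ²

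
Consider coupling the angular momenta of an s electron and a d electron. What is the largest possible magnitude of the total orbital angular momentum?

|L_tot|_max = √6 ℏ ≈ 2.449ℏ

Angular momentum addition gives L = |l₁ − l₂|, …, l₁ + l₂.
L ∈ {2}.
The largest magnitude corresponds to L = 2: |L_tot| = ℏ√(2·3) = √6 ℏ.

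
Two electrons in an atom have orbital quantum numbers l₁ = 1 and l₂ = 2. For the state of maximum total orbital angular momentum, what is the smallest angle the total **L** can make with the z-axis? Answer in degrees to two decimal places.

The total orbital quantum number L ranges from |l₁ − l₂| to l₁ + l₂ in integer steps.
So L can be 1, 2, 3.
The maximum is L = 3, with |L_tot| = ℏ√(3·4) = 2√3 ℏ.
The minimum angle with z is arccos(3/√12) ≈ 30.00°.

θ_min ≈ 30.00°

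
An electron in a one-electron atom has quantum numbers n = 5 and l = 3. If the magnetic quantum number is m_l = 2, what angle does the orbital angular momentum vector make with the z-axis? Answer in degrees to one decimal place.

|L|² = l(l+1)ℏ² = 12ℏ², so |L| = 2√3 ℏ.
L_z = m_l ℏ = 2ℏ.
cos θ = L_z/|L| = 2/√12, so θ ≈ 54.7°.

θ ≈ 54.7°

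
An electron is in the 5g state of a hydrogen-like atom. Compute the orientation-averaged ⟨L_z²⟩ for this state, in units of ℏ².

For 5g, l = 4.
m_l ∈ {-4, -3, -2, -1, 0, 1, 2, 3, 4}.
⟨L_z²⟩ = ℏ²·(Σ m_l²)/(2l+1) = ℏ²·60/9 = 6.667ℏ².

⟨L_z²⟩ = 6.667 ℏ²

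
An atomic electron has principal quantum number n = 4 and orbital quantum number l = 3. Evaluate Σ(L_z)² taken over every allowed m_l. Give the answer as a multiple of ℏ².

Σ(L_z)² = 28 ℏ²

m_l ∈ {-3, -2, -1, 0, 1, 2, 3}.
Σ m_l² = 2·(1 + 4 + 9) = 28.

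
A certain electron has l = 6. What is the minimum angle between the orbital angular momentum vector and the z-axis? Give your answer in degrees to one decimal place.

|L| = √(l(l+1)) ℏ = √42 ℏ.
The smallest angle corresponds to the largest L_z, i.e. m_l = l = 6, giving L_z = 6ℏ.
cos θ_min = 6/√42, so θ_min ≈ 22.2°.

θ_min ≈ 22.2°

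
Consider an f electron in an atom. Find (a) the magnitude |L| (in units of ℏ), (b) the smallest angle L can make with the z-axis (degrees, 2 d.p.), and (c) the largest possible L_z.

|L| = 2√3 ℏ ≈ 3.464ℏ; θ_min ≈ 30.00°; L_z,max = 3ℏ

For an f orbital, l = 3.
|L| = ℏ√(3·4) = 2√3 ℏ ≈ 3.464ℏ.
cos θ_min = 3/√12, so θ_min ≈ 30.00°.
L_z,max = lℏ = 3ℏ.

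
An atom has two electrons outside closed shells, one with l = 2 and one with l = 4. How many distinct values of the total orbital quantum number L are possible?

5

Angular momentum addition gives L = |l₁ − l₂|, …, l₁ + l₂.
Allowed values: L = 2, 3, 4, 5, 6.
That is 5 values.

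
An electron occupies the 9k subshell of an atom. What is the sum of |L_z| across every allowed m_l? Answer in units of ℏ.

Σ|L_z| = 56 ℏ

9k means n = 9, l = 7.
m_l ∈ {-7, -6, -5, -4, -3, -2, -1, 0, 1, 2, 3, 4, 5, 6, 7}.
Σ|m_l| = l(l+1) = 56.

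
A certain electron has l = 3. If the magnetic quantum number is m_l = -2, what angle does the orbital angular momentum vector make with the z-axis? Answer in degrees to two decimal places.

θ ≈ 125.26°

|L| = √(l(l+1)) ℏ = 2√3 ℏ.
L_z = m_l ℏ = −2ℏ.
cos θ = L_z/|L| = -2/√12, so θ ≈ 125.26°.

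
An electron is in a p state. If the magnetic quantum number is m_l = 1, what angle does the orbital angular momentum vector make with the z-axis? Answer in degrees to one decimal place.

The letter p corresponds to l = 1.
|L|² = l(l+1)ℏ² = 2ℏ², so |L| = √2 ℏ.
L_z = m_l ℏ = 1ℏ.
cos θ = L_z/|L| = 1/√2, so θ ≈ 45.0°.

θ ≈ 45.0°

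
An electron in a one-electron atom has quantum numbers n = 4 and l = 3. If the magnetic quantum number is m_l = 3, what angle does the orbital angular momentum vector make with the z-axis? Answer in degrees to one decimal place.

|L| = √(l(l+1)) ℏ = 2√3 ℏ.
L_z = m_l ℏ = 3ℏ.
cos θ = L_z/|L| = 3/√12, so θ ≈ 30.0°.

θ ≈ 30.0°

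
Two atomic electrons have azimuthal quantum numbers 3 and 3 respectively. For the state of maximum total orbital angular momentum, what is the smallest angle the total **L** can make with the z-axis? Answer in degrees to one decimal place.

θ_min ≈ 22.2°

The total orbital quantum number L ranges from |l₁ − l₂| to l₁ + l₂ in integer steps.
So L can be 0, 1, 2, 3, 4, 5, 6.
The maximum is L = 6, with |L_tot| = ℏ√(6·7) = √42 ℏ.
The minimum angle with z is arccos(6/√42) ≈ 22.2°.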